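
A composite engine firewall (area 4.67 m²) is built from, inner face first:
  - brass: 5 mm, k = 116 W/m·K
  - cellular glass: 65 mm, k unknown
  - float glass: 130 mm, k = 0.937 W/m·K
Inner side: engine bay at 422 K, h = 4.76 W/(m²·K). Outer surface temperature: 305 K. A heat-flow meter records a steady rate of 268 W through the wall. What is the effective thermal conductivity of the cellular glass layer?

Thermal resistances in series:
R_inner film = 1/(h_i·A) = 1/(4.76×4.67) = 0.04499 K/W
R_brass = L/(kA) = 0.005/(116×4.67) = 9.23×10^-6 K/W
R_float glass = L/(kA) = 0.13/(0.937×4.67) = 0.02971 K/W
Sum of known resistances R_other = 0.0747 K/W
Total R = ΔT/Q = 117/268 = 0.4366 K/W
R_cellular glass = R_total − R_other = 0.3619 K/W
k = L/(R·A) = 0.065/(0.3619×4.67)

k ≈ 0.0385 W/(m·K)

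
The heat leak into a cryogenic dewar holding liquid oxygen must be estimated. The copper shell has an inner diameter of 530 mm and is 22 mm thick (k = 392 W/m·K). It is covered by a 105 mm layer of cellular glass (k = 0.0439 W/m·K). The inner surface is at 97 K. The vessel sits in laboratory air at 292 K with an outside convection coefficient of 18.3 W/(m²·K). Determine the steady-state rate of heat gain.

Q ≈ 113 W

Each spherical layer contributes R = (1/r_i − 1/r_o)/(4πk):
R_copper shell = (1/0.265 − 1/0.287)/(4π×392) = 5.872×10^-5 K/W
R_cellular glass = (1/0.287 − 1/0.392)/(4π×0.0439) = 1.692 K/W
R_outer film = 1/(h·4πr_o²) = 1/(18.3×4π×0.392²) = 0.0283 K/W
R_total = 1.72 K/W
Q = ΔT/R_total = 195/1.72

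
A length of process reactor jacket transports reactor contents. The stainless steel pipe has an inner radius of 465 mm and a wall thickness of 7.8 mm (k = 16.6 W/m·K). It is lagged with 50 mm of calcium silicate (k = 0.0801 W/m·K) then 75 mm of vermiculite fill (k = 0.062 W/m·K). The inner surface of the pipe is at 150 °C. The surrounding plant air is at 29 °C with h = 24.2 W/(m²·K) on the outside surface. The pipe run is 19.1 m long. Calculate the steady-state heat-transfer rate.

Q ≈ 4160 W

Cylindrical conduction, so R = ln(r₂/r₁)/(2πkL) per layer, in series:
R_stainless steel pipe wall = ln(472.8/465)/(2π×16.6×19.1) = 8.35×10^-6 K/W
R_calcium silicate = ln(522.8/472.8)/(2π×0.0801×19.1) = 0.01046 K/W
R_vermiculite fill = ln(597.8/522.8)/(2π×0.062×19.1) = 0.01802 K/W
R_outer film = 1/(h_o·2πr_oL) = 1/(24.2×2π×0.5978×19.1) = 5.76×10^-4 K/W
R_total = 0.02906 K/W
Q = ΔT/R_total = 121/0.02906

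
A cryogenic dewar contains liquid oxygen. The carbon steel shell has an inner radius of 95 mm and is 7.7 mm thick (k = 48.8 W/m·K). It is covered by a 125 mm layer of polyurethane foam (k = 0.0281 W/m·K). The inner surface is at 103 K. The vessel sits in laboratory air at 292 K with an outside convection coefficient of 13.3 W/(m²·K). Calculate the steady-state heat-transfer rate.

Q ≈ 12.4 W

Spherical conduction: R = (1/r_in − 1/r_out)/(4πk) per layer; series-sum.
R_carbon steel shell = (1/0.095 − 1/0.1027)/(4π×48.8) = 0.001287 K/W
R_polyurethane foam = (1/0.1027 − 1/0.2277)/(4π×0.0281) = 15.14 K/W
R_outer film = 1/(h·4πr_o²) = 1/(13.3×4π×0.2277²) = 0.1154 K/W
R_total = 15.25 K/W
Q = ΔT/R_total = 189/15.25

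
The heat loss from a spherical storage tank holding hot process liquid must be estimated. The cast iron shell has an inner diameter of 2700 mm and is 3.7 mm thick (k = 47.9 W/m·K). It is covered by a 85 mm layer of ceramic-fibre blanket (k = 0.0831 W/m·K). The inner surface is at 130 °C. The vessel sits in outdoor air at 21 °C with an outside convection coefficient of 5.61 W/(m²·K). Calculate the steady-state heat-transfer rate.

Q ≈ 2240 W

Each spherical layer contributes R = (1/r_i − 1/r_o)/(4πk):
R_cast iron shell = (1/1.35 − 1/1.3537)/(4π×47.9) = 3.364×10^-6 K/W
R_ceramic-fibre blanket = (1/1.3537 − 1/1.4387)/(4π×0.0831) = 0.04179 K/W
R_outer film = 1/(h·4πr_o²) = 1/(5.61×4π×1.4387²) = 0.006853 K/W
R_total = 0.04865 K/W
Q = ΔT/R_total = 109/0.04865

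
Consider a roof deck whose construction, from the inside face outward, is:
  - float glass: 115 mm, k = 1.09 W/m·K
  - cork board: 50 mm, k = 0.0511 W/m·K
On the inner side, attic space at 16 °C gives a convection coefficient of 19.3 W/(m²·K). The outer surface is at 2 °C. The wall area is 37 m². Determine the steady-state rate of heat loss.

Using the resistance-network approach (series):
R_inner film = 1/(h_i·A) = 1/(19.3×37) = 0.0014 K/W
R_float glass = L/(kA) = 0.115/(1.09×37) = 0.002851 K/W
R_cork board = L/(kA) = 0.05/(0.0511×37) = 0.02645 K/W
R_total = 0.0307 K/W
Q = ΔT / R_total = 14 / 0.0307

Q ≈ 456 W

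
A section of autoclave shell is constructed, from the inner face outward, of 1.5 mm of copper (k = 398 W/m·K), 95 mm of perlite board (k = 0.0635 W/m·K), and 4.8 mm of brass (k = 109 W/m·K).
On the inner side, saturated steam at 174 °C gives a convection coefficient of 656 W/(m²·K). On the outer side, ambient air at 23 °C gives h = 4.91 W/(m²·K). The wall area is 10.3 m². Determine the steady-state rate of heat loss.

Thermal resistances in series:
R_inner film = 1/(h_i·A) = 1/(656×10.3) = 1.48×10^-4 K/W
R_copper = L/(kA) = 0.0015/(398×10.3) = 3.659×10^-7 K/W
R_perlite board = L/(kA) = 0.095/(0.0635×10.3) = 0.1452 K/W
R_brass = L/(kA) = 0.0048/(109×10.3) = 4.275×10^-6 K/W
R_outer film = 1/(h_o·A) = 1/(4.91×10.3) = 0.01977 K/W
R_total = 0.1652 K/W
Q = ΔT / R_total = 151 / 0.1652

Q ≈ 914 W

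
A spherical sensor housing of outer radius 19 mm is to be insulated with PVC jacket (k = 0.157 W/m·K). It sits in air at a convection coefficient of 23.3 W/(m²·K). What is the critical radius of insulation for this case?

For a sphere r_cr = 2k/h = 2×0.157/23.3
r_cr = 13.5 mm; since the bare radius (19 mm) is above r_cr, any added insulation will reduce heat loss.

r_cr ≈ 13.5 mm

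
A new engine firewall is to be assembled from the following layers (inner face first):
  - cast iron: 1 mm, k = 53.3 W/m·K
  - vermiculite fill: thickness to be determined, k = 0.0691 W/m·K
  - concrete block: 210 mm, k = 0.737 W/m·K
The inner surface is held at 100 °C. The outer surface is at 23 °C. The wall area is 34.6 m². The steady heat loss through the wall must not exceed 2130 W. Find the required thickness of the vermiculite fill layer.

L ≈ 66.7 mm

Model the wall as resistances in series:
R_cast iron = L/(kA) = 0.001/(53.3×34.6) = 5.422×10^-7 K/W
R_concrete block = L/(kA) = 0.21/(0.737×34.6) = 0.008235 K/W
Sum of the known resistances R_other = 0.008236 K/W
Required total resistance R_tot = ΔT/Q_allow = 77/2130 = 0.03615 K/W
R_vermiculite fill = R_tot − R_other = 0.02791 K/W
L = R·k·A = 0.02791×0.0691×34.6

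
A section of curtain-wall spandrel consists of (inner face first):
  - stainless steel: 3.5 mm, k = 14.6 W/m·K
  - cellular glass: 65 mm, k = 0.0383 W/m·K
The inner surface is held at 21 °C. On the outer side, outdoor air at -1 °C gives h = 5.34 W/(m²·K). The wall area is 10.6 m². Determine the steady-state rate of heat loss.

Treating each layer as a thermal resistance in series:
R_stainless steel = L/(kA) = 0.0035/(14.6×10.6) = 2.262×10^-5 K/W
R_cellular glass = L/(kA) = 0.065/(0.0383×10.6) = 0.1601 K/W
R_outer film = 1/(h_o·A) = 1/(5.34×10.6) = 0.01767 K/W
R_total = 0.1778 K/W
Q = ΔT / R_total = 22 / 0.1778

Q ≈ 124 W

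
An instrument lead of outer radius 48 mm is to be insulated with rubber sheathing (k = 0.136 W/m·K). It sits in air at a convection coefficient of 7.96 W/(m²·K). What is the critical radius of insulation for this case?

r_cr ≈ 17.1 mm

For a cylinder r_cr = k/h = 0.136/7.96
r_cr = 17.1 mm; since the bare radius (48 mm) is above r_cr, any added insulation will reduce heat loss.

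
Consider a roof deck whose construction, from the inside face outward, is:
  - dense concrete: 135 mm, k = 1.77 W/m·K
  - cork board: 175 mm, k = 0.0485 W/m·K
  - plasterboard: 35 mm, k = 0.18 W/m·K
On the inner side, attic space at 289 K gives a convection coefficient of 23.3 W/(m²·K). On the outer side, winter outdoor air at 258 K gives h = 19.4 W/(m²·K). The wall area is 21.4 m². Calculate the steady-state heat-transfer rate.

Series thermal resistances:
R_inner film = 1/(h_i·A) = 1/(23.3×21.4) = 0.002006 K/W
R_dense concrete = L/(kA) = 0.135/(1.77×21.4) = 0.003564 K/W
R_cork board = L/(kA) = 0.175/(0.0485×21.4) = 0.1686 K/W
R_plasterboard = L/(kA) = 0.035/(0.18×21.4) = 0.009086 K/W
R_outer film = 1/(h_o·A) = 1/(19.4×21.4) = 0.002409 K/W
R_total = 0.1857 K/W
Q = ΔT / R_total = 31 / 0.1857

Q ≈ 167 W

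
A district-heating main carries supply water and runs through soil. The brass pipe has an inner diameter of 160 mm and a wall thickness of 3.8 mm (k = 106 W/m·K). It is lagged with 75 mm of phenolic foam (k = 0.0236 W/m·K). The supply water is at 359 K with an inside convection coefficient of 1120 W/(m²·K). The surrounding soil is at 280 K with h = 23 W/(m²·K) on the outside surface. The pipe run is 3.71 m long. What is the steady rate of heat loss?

Radial resistances (cylindrical: R_cond = ln(r_o/r_i)/(2πkL), R_conv = 1/(h·2πrL)):
R_inner film = 1/(h_i·2πr₁L) = 1/(1120×2π×0.08×3.71) = 4.788×10^-4 K/W
R_brass pipe wall = ln(83.8/80)/(2π×106×3.71) = 1.878×10^-5 K/W
R_phenolic foam = ln(158.8/83.8)/(2π×0.0236×3.71) = 1.162 K/W
R_outer film = 1/(h_o·2πr_oL) = 1/(23×2π×0.1588×3.71) = 0.01175 K/W
R_total = 1.174 K/W
Q = ΔT/R_total = 79/1.174

Q ≈ 67.3 W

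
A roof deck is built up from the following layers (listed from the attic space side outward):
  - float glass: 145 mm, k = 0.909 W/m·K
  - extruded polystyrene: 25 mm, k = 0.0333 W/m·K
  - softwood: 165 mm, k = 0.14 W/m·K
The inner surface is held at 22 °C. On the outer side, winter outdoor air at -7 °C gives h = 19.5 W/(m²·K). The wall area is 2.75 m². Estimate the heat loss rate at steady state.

Using the resistance-network approach (series):
R_float glass = L/(kA) = 0.145/(0.909×2.75) = 0.05801 K/W
R_extruded polystyrene = L/(kA) = 0.025/(0.0333×2.75) = 0.273 K/W
R_softwood = L/(kA) = 0.165/(0.14×2.75) = 0.4286 K/W
R_outer film = 1/(h_o·A) = 1/(19.5×2.75) = 0.01865 K/W
R_total = 0.7782 K/W
Q = ΔT / R_total = 29 / 0.7782

Q ≈ 37.3 W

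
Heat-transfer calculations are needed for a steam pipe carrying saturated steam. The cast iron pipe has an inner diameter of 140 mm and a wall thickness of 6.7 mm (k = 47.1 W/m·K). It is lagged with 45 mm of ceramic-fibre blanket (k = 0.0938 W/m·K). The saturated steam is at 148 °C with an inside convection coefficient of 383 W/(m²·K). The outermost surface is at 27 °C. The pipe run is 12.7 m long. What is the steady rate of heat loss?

Treating each annulus and film as a series resistance:
R_inner film = 1/(h_i·2πr₁L) = 1/(383×2π×0.07×12.7) = 4.674×10^-4 K/W
R_cast iron pipe wall = ln(76.7/70)/(2π×47.1×12.7) = 2.432×10^-5 K/W
R_ceramic-fibre blanket = ln(121.7/76.7)/(2π×0.0938×12.7) = 0.06168 K/W
R_total = 0.06217 K/W
Q = ΔT/R_total = 121/0.06217

Q ≈ 1950 W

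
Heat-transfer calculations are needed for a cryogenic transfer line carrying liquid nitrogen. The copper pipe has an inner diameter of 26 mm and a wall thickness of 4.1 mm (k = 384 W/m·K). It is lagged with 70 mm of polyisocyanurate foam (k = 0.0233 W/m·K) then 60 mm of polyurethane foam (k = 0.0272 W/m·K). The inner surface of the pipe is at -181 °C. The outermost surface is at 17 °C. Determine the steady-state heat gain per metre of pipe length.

For a radial system each layer contributes R = ln(r_out/r_in)/(2πkL); films add R = 1/(hA).
R_copper pipe wall = ln(17.1/13)/(2π×384×1) = 1.136×10^-4 K/W
R_polyisocyanurate foam = ln(87.1/17.1)/(2π×0.0233×1) = 11.12 K/W
R_polyurethane foam = ln(147.1/87.1)/(2π×0.0272×1) = 3.066 K/W
R_total = 14.19 K/W
Q = ΔT/R_total = 198/14.19

q′ ≈ 14 W/m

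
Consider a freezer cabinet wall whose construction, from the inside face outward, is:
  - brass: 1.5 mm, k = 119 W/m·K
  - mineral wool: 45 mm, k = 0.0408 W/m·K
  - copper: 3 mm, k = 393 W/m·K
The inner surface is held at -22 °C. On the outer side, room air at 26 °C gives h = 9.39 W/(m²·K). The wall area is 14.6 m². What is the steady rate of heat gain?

Q ≈ 579 W

Model the wall as resistances in series:
R_brass = L/(kA) = 0.0015/(119×14.6) = 8.634×10^-7 K/W
R_mineral wool = L/(kA) = 0.045/(0.0408×14.6) = 0.07554 K/W
R_copper = L/(kA) = 0.003/(393×14.6) = 5.228×10^-7 K/W
R_outer film = 1/(h_o·A) = 1/(9.39×14.6) = 0.007294 K/W
R_total = 0.08284 K/W
Q = ΔT / R_total = 48 / 0.08284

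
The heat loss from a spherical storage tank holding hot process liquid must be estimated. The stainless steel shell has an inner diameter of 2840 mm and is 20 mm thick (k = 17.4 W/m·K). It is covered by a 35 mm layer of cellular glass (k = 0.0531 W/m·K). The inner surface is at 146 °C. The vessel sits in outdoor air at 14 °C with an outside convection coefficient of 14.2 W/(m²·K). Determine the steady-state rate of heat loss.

For a spherical shell R = (1/r₁ − 1/r₂)/(4πk); film R = 1/(h·4πr²). In series:
R_stainless steel shell = (1/1.42 − 1/1.44)/(4π×17.4) = 4.473×10^-5 K/W
R_cellular glass = (1/1.44 − 1/1.475)/(4π×0.0531) = 0.0247 K/W
R_outer film = 1/(h·4πr_o²) = 1/(14.2×4π×1.475²) = 0.002576 K/W
R_total = 0.02732 K/W
Q = ΔT/R_total = 132/0.02732

Q ≈ 4830 W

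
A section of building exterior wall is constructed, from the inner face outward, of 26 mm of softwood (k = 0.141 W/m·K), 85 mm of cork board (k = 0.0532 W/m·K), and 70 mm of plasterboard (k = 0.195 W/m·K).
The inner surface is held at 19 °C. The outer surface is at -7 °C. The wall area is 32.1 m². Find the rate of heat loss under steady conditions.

Thermal resistances in series:
R_softwood = L/(kA) = 0.026/(0.141×32.1) = 0.005744 K/W
R_cork board = L/(kA) = 0.085/(0.0532×32.1) = 0.04977 K/W
R_plasterboard = L/(kA) = 0.07/(0.195×32.1) = 0.01118 K/W
R_total = 0.0667 K/W
Q = ΔT / R_total = 26 / 0.0667

Q ≈ 390 W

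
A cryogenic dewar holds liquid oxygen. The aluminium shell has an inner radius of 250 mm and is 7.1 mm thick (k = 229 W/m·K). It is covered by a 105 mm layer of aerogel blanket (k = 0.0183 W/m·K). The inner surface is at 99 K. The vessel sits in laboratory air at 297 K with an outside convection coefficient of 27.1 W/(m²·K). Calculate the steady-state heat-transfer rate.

Each spherical layer contributes R = (1/r_i − 1/r_o)/(4πk):
R_aluminium shell = (1/0.25 − 1/0.2571)/(4π×229) = 3.839×10^-5 K/W
R_aerogel blanket = (1/0.2571 − 1/0.3621)/(4π×0.0183) = 4.905 K/W
R_outer film = 1/(h·4πr_o²) = 1/(27.1×4π×0.3621²) = 0.0224 K/W
R_total = 4.927 K/W
Q = ΔT/R_total = 198/4.927

Q ≈ 40.2 W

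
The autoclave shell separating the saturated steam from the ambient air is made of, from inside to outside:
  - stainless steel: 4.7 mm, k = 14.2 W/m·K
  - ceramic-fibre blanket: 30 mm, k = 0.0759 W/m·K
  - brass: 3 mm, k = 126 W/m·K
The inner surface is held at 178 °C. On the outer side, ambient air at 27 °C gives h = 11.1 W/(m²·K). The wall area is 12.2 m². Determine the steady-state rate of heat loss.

Q ≈ 3790 W

Model the wall as resistances in series:
R_stainless steel = L/(kA) = 0.0047/(14.2×12.2) = 2.713×10^-5 K/W
R_ceramic-fibre blanket = L/(kA) = 0.03/(0.0759×12.2) = 0.0324 K/W
R_brass = L/(kA) = 0.003/(126×12.2) = 1.952×10^-6 K/W
R_outer film = 1/(h_o·A) = 1/(11.1×12.2) = 0.007384 K/W
R_total = 0.03981 K/W
Q = ΔT / R_total = 151 / 0.03981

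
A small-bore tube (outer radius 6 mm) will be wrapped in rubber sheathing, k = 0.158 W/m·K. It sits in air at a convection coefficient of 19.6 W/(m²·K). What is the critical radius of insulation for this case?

r_cr ≈ 8.06 mm

For a cylinder r_cr = k/h = 0.158/19.6
r_cr = 8.06 mm; since the bare radius (6 mm) is below r_cr, adding a thin layer of insulation will *increase* heat loss.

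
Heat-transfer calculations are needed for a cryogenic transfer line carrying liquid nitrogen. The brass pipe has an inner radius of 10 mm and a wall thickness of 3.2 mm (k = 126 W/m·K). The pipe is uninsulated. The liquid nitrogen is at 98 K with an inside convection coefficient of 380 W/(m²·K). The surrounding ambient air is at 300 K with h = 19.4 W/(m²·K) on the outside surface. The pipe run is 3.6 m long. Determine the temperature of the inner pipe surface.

Radial resistances (cylindrical: R_cond = ln(r_o/r_i)/(2πkL), R_conv = 1/(h·2πrL)):
R_inner film = 1/(h_i·2πr₁L) = 1/(380×2π×0.01×3.6) = 0.01163 K/W
R_brass pipe wall = ln(13.2/10)/(2π×126×3.6) = 9.741×10^-5 K/W
R_outer film = 1/(h_o·2πr_oL) = 1/(19.4×2π×0.0132×3.6) = 0.1726 K/W
R_total = 0.1844 K/W
Q = ΔT/R_total = 202/0.1844
Q = 1100 W
T_interface = T_inner + Q·ΣR(inner→interface) = 98 + 1100×0.01163

T ≈ 111 K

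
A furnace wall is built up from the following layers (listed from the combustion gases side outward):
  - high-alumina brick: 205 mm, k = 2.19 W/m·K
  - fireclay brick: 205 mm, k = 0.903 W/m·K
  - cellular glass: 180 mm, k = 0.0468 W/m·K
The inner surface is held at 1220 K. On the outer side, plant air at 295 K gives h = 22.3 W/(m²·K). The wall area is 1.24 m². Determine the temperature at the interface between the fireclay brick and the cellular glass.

T ≈ 1150 K

Using the resistance-network approach (series):
R_high-alumina brick = L/(kA) = 0.205/(2.19×1.24) = 0.07549 K/W
R_fireclay brick = L/(kA) = 0.205/(0.903×1.24) = 0.1831 K/W
R_cellular glass = L/(kA) = 0.18/(0.0468×1.24) = 3.102 K/W
R_outer film = 1/(h_o·A) = 1/(22.3×1.24) = 0.03616 K/W
R_total = 3.396 K/W;  Q = ΔT/R_total = 925/3.396 = 272.3 W
T_interface = T_inner − Q·ΣR(inner→interface) = 1220 − 272×0.2586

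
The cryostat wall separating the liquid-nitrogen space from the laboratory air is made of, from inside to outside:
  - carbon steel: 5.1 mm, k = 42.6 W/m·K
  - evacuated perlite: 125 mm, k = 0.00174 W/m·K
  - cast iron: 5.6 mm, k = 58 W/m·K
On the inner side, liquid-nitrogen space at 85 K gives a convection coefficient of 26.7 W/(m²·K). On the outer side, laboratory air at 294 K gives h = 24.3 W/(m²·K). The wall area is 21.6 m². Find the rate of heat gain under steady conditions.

Treating each layer as a thermal resistance in series:
R_inner film = 1/(h_i·A) = 1/(26.7×21.6) = 0.001734 K/W
R_carbon steel = L/(kA) = 0.0051/(42.6×21.6) = 5.543×10^-6 K/W
R_evacuated perlite = L/(kA) = 0.125/(0.00174×21.6) = 3.326 K/W
R_cast iron = L/(kA) = 0.0056/(58×21.6) = 4.47×10^-6 K/W
R_outer film = 1/(h_o·A) = 1/(24.3×21.6) = 0.001905 K/W
R_total = 3.33 K/W
Q = ΔT / R_total = 209 / 3.33

Q ≈ 62.8 W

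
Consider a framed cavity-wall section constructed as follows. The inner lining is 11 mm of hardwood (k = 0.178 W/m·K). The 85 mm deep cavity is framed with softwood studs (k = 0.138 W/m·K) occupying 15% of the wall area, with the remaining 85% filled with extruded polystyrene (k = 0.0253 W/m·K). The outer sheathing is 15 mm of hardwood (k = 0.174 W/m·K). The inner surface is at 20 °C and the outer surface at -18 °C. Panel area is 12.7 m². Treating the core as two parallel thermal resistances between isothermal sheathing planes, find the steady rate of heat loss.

Sheathing layers in series; stud and cavity paths in parallel between them.
R_inner = 0.011/(0.178×12.7) = 0.004866 K/W
R_stud  = 0.085/(0.138×0.15×12.7) = 0.3233 K/W
R_cav   = 0.085/(0.0253×0.85×12.7) = 0.3112 K/W
1/R_core = 1/R_stud + 1/R_cav → R_core = 0.1586 K/W
R_outer = 0.015/(0.174×12.7) = 0.006788 K/W
R_total = 0.1702 K/W
Q = ΔT/R_total = 38/0.1702

Q ≈ 223 W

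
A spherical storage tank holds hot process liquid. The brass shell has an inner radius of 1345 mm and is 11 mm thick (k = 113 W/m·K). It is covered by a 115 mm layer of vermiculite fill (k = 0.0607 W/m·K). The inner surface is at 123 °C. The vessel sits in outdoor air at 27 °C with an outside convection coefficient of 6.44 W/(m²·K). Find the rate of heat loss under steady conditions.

Each spherical layer contributes R = (1/r_i − 1/r_o)/(4πk):
R_brass shell = (1/1.345 − 1/1.356)/(4π×113) = 4.247×10^-6 K/W
R_vermiculite fill = (1/1.356 − 1/1.471)/(4π×0.0607) = 0.07558 K/W
R_outer film = 1/(h·4πr_o²) = 1/(6.44×4π×1.471²) = 0.005711 K/W
R_total = 0.0813 K/W
Q = ΔT/R_total = 96/0.0813

Q ≈ 1180 W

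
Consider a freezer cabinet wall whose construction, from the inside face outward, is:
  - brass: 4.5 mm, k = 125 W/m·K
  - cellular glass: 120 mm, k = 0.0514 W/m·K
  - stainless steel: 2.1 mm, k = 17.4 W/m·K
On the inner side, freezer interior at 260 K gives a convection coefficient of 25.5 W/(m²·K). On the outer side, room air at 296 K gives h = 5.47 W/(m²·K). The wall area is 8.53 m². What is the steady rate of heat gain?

Treating each layer as a thermal resistance in series:
R_inner film = 1/(h_i·A) = 1/(25.5×8.53) = 0.004597 K/W
R_brass = L/(kA) = 0.0045/(125×8.53) = 4.22×10^-6 K/W
R_cellular glass = L/(kA) = 0.12/(0.0514×8.53) = 0.2737 K/W
R_stainless steel = L/(kA) = 0.0021/(17.4×8.53) = 1.415×10^-5 K/W
R_outer film = 1/(h_o·A) = 1/(5.47×8.53) = 0.02143 K/W
R_total = 0.2997 K/W
Q = ΔT / R_total = 36 / 0.2997

Q ≈ 120 W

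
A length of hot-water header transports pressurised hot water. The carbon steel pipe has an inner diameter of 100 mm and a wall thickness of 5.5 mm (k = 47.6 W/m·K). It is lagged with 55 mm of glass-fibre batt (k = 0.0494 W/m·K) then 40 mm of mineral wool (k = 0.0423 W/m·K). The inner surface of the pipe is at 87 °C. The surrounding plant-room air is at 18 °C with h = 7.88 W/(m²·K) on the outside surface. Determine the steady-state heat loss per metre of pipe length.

q′ ≈ 19.6 W/m

Per-layer cylindrical resistances, series-summed:
R_carbon steel pipe wall = ln(55.5/50)/(2π×47.6×1) = 3.489×10^-4 K/W
R_glass-fibre batt = ln(110.5/55.5)/(2π×0.0494×1) = 2.219 K/W
R_mineral wool = ln(150.5/110.5)/(2π×0.0423×1) = 1.162 K/W
R_outer film = 1/(h_o·2πr_oL) = 1/(7.88×2π×0.1505×1) = 0.1342 K/W
R_total = 3.516 K/W
Q = ΔT/R_total = 69/3.516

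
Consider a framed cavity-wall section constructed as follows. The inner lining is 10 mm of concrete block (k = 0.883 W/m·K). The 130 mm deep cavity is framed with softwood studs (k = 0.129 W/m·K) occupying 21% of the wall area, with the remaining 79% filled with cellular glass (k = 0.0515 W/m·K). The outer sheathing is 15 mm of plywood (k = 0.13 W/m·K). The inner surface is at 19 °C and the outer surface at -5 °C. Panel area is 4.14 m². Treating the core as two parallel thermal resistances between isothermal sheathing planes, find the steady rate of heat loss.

Q ≈ 48.6 W

Sheathing layers in series; stud and cavity paths in parallel between them.
R_inner = 0.01/(0.883×4.14) = 0.002736 K/W
R_stud  = 0.13/(0.129×0.21×4.14) = 1.159 K/W
R_cav   = 0.13/(0.0515×0.79×4.14) = 0.7718 K/W
1/R_core = 1/R_stud + 1/R_cav → R_core = 0.4633 K/W
R_outer = 0.015/(0.13×4.14) = 0.02787 K/W
R_total = 0.4939 K/W
Q = ΔT/R_total = 24/0.4939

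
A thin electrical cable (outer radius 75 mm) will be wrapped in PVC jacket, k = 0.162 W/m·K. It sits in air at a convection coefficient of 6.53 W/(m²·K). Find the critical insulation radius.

For a cylinder r_cr = k/h = 0.162/6.53
r_cr = 24.8 mm; since the bare radius (75 mm) is above r_cr, any added insulation will reduce heat loss.

r_cr ≈ 24.8 mm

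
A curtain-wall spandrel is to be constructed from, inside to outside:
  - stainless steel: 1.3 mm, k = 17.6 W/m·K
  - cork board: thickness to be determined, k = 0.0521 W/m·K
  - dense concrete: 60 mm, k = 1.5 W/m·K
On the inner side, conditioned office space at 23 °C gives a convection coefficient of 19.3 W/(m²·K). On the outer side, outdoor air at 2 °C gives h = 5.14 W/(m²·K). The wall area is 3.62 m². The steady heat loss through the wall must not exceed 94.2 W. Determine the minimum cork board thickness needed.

L ≈ 27.1 mm

Thermal resistances in series:
R_inner film = 1/(h_i·A) = 1/(19.3×3.62) = 0.01431 K/W
R_stainless steel = L/(kA) = 0.0013/(17.6×3.62) = 2.04×10^-5 K/W
R_dense concrete = L/(kA) = 0.06/(1.5×3.62) = 0.01105 K/W
R_outer film = 1/(h_o·A) = 1/(5.14×3.62) = 0.05374 K/W
Sum of the known resistances R_other = 0.07913 K/W
Required total resistance R_tot = ΔT/Q_allow = 21/94.2 = 0.2229 K/W
R_cork board = R_tot − R_other = 0.1438 K/W
L = R·k·A = 0.1438×0.0521×3.62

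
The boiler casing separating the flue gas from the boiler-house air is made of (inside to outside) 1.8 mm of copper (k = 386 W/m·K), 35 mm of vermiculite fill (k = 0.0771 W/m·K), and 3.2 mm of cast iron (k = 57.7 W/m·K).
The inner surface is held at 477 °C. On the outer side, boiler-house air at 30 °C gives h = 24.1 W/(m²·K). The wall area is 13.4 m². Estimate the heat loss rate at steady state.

Treating each layer as a thermal resistance in series:
R_copper = L/(kA) = 0.0018/(386×13.4) = 3.48×10^-7 K/W
R_vermiculite fill = L/(kA) = 0.035/(0.0771×13.4) = 0.03388 K/W
R_cast iron = L/(kA) = 0.0032/(57.7×13.4) = 4.139×10^-6 K/W
R_outer film = 1/(h_o·A) = 1/(24.1×13.4) = 0.003097 K/W
R_total = 0.03698 K/W
Q = ΔT / R_total = 447 / 0.03698

Q ≈ 12100 W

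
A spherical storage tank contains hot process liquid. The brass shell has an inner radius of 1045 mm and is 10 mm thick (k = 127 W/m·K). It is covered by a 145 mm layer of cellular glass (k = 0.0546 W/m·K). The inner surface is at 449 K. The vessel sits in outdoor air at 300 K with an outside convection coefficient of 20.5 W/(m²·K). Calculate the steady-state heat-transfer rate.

For a spherical shell R = (1/r₁ − 1/r₂)/(4πk); film R = 1/(h·4πr²). In series:
R_brass shell = (1/1.045 − 1/1.055)/(4π×127) = 5.684×10^-6 K/W
R_cellular glass = (1/1.055 − 1/1.2)/(4π×0.0546) = 0.1669 K/W
R_outer film = 1/(h·4πr_o²) = 1/(20.5×4π×1.2²) = 0.002696 K/W
R_total = 0.1696 K/W
Q = ΔT/R_total = 149/0.1696

Q ≈ 878 W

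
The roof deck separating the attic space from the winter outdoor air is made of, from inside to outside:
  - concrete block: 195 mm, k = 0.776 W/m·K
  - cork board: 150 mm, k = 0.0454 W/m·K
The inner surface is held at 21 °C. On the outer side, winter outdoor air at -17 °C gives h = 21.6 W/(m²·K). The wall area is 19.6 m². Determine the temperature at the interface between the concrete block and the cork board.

Model the wall as resistances in series:
R_concrete block = L/(kA) = 0.195/(0.776×19.6) = 0.01282 K/W
R_cork board = L/(kA) = 0.15/(0.0454×19.6) = 0.1686 K/W
R_outer film = 1/(h_o·A) = 1/(21.6×19.6) = 0.002362 K/W
R_total = 0.1838 K/W;  Q = ΔT/R_total = 38/0.1838 = 206.8 W
T_interface = T_inner − Q·ΣR(inner→interface) = 21 − 207×0.01282

T ≈ 18.3 °C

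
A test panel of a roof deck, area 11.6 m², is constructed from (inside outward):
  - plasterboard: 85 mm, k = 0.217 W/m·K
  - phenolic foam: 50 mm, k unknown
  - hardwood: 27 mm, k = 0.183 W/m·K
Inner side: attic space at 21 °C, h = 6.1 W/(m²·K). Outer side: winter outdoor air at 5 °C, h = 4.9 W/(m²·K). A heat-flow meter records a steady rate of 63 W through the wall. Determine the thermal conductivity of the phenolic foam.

Using the resistance-network approach (series):
R_inner film = 1/(h_i·A) = 1/(6.1×11.6) = 0.01413 K/W
R_plasterboard = L/(kA) = 0.085/(0.217×11.6) = 0.03377 K/W
R_hardwood = L/(kA) = 0.027/(0.183×11.6) = 0.01272 K/W
R_outer film = 1/(h_o·A) = 1/(4.9×11.6) = 0.01759 K/W
Sum of known resistances R_other = 0.07821 K/W
Total R = ΔT/Q = 16/63 = 0.254 K/W
R_phenolic foam = R_total − R_other = 0.1758 K/W
k = L/(R·A) = 0.05/(0.1758×11.6)

k ≈ 0.0245 W/(m·K)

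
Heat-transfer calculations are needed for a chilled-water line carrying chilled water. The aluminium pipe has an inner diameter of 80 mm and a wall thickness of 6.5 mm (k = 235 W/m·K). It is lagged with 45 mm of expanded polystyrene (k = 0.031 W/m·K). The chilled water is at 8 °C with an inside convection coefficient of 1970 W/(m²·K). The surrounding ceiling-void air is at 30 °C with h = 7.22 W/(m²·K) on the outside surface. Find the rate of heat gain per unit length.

For a radial system each layer contributes R = ln(r_out/r_in)/(2πkL); films add R = 1/(hA).
R_inner film = 1/(h_i·2πr₁L) = 1/(1970×2π×0.04×1) = 0.00202 K/W
R_aluminium pipe wall = ln(46.5/40)/(2π×235×1) = 1.02×10^-4 K/W
R_expanded polystyrene = ln(91.5/46.5)/(2π×0.031×1) = 3.475 K/W
R_outer film = 1/(h_o·2πr_oL) = 1/(7.22×2π×0.0915×1) = 0.2409 K/W
R_total = 3.718 K/W
Q = ΔT/R_total = 22/3.718

q′ ≈ 5.92 W/m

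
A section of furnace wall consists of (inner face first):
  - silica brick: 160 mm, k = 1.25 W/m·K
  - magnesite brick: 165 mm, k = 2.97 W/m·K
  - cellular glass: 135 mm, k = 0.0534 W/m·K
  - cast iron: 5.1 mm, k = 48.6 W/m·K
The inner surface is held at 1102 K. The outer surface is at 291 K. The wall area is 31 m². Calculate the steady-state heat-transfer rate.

Thermal resistances in series:
R_silica brick = L/(kA) = 0.16/(1.25×31) = 0.004129 K/W
R_magnesite brick = L/(kA) = 0.165/(2.97×31) = 0.001792 K/W
R_cellular glass = L/(kA) = 0.135/(0.0534×31) = 0.08155 K/W
R_cast iron = L/(kA) = 0.0051/(48.6×31) = 3.385×10^-6 K/W
R_total = 0.08748 K/W
Q = ΔT / R_total = 811 / 0.08748

Q ≈ 9270 W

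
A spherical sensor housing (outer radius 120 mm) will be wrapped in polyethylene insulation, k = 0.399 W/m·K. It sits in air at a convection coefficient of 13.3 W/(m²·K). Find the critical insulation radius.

r_cr ≈ 60 mm

For a sphere r_cr = 2k/h = 2×0.399/13.3
r_cr = 60 mm; since the bare radius (120 mm) is above r_cr, any added insulation will reduce heat loss.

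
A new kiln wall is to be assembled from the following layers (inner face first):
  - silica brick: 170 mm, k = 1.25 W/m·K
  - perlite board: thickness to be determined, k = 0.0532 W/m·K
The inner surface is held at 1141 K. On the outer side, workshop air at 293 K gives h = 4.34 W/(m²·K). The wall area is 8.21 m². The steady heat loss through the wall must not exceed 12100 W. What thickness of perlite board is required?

Using the resistance-network approach (series):
R_silica brick = L/(kA) = 0.17/(1.25×8.21) = 0.01657 K/W
R_outer film = 1/(h_o·A) = 1/(4.34×8.21) = 0.02807 K/W
Sum of the known resistances R_other = 0.04463 K/W
Required total resistance R_tot = ΔT/Q_allow = 848/12100 = 0.07008 K/W
R_perlite board = R_tot − R_other = 0.02545 K/W
L = R·k·A = 0.02545×0.0532×8.21

L ≈ 11.1 mm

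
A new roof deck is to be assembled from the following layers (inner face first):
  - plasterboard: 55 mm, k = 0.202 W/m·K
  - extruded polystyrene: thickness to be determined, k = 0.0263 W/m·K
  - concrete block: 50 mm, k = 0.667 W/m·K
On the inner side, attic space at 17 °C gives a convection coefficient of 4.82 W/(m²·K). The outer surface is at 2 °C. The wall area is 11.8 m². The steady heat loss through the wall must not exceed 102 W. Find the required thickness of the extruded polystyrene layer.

L ≈ 31 mm

Using the resistance-network approach (series):
R_inner film = 1/(h_i·A) = 1/(4.82×11.8) = 0.01758 K/W
R_plasterboard = L/(kA) = 0.055/(0.202×11.8) = 0.02307 K/W
R_concrete block = L/(kA) = 0.05/(0.667×11.8) = 0.006353 K/W
Sum of the known resistances R_other = 0.04701 K/W
Required total resistance R_tot = ΔT/Q_allow = 15/102 = 0.1471 K/W
R_extruded polystyrene = R_tot − R_other = 0.1 K/W
L = R·k·A = 0.1×0.0263×11.8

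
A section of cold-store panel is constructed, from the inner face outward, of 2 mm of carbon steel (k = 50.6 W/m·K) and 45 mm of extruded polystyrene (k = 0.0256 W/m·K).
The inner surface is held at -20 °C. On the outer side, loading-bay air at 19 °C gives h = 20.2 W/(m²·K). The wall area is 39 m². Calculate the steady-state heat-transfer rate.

Q ≈ 842 W

Model the wall as resistances in series:
R_carbon steel = L/(kA) = 0.002/(50.6×39) = 1.013×10^-6 K/W
R_extruded polystyrene = L/(kA) = 0.045/(0.0256×39) = 0.04507 K/W
R_outer film = 1/(h_o·A) = 1/(20.2×39) = 0.001269 K/W
R_total = 0.04634 K/W
Q = ΔT / R_total = 39 / 0.04634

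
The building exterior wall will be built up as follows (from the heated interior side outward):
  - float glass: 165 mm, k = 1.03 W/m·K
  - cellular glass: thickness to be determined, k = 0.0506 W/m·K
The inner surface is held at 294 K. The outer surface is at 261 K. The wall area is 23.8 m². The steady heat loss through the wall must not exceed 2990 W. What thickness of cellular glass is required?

L ≈ 5.19 mm

Treating each layer as a thermal resistance in series:
R_float glass = L/(kA) = 0.165/(1.03×23.8) = 0.006731 K/W
Sum of the known resistances R_other = 0.006731 K/W
Required total resistance R_tot = ΔT/Q_allow = 33/2990 = 0.01104 K/W
R_cellular glass = R_tot − R_other = 0.004306 K/W
L = R·k·A = 0.004306×0.0506×23.8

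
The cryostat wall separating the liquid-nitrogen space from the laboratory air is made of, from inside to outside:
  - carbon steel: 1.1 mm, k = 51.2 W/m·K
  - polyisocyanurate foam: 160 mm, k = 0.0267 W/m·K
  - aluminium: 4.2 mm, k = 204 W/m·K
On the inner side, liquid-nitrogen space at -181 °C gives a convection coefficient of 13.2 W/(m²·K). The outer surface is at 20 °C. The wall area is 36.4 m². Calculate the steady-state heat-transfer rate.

Q ≈ 1210 W

Model the wall as resistances in series:
R_inner film = 1/(h_i·A) = 1/(13.2×36.4) = 0.002081 K/W
R_carbon steel = L/(kA) = 0.0011/(51.2×36.4) = 5.902×10^-7 K/W
R_polyisocyanurate foam = L/(kA) = 0.16/(0.0267×36.4) = 0.1646 K/W
R_aluminium = L/(kA) = 0.0042/(204×36.4) = 5.656×10^-7 K/W
R_total = 0.1667 K/W
Q = ΔT / R_total = 201 / 0.1667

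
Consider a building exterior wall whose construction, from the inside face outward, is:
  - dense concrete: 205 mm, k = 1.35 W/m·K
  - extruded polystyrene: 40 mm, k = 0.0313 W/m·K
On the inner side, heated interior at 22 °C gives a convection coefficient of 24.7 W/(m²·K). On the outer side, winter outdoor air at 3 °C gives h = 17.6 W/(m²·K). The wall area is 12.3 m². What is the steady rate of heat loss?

Q ≈ 153 W

Thermal resistances in series:
R_inner film = 1/(h_i·A) = 1/(24.7×12.3) = 0.003292 K/W
R_dense concrete = L/(kA) = 0.205/(1.35×12.3) = 0.01235 K/W
R_extruded polystyrene = L/(kA) = 0.04/(0.0313×12.3) = 0.1039 K/W
R_outer film = 1/(h_o·A) = 1/(17.6×12.3) = 0.004619 K/W
R_total = 0.1242 K/W
Q = ΔT / R_total = 19 / 0.1242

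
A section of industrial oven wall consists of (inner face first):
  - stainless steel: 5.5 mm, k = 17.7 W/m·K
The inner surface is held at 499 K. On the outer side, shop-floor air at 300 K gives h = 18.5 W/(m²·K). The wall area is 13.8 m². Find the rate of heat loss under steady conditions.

Model the wall as resistances in series:
R_stainless steel = L/(kA) = 0.0055/(17.7×13.8) = 2.252×10^-5 K/W
R_outer film = 1/(h_o·A) = 1/(18.5×13.8) = 0.003917 K/W
R_total = 0.003939 K/W
Q = ΔT / R_total = 199 / 0.003939

Q ≈ 50500 W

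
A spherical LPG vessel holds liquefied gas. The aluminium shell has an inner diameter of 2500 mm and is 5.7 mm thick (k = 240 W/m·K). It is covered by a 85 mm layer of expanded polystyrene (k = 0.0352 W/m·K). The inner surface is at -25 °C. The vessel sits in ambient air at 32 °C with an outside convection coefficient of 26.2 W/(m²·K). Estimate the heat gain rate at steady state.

Each spherical layer contributes R = (1/r_i − 1/r_o)/(4πk):
R_aluminium shell = (1/1.25 − 1/1.2557)/(4π×240) = 1.204×10^-6 K/W
R_expanded polystyrene = (1/1.2557 − 1/1.3407)/(4π×0.0352) = 0.1141 K/W
R_outer film = 1/(h·4πr_o²) = 1/(26.2×4π×1.3407²) = 0.00169 K/W
R_total = 0.1158 K/W
Q = ΔT/R_total = 57/0.1158

Q ≈ 492 W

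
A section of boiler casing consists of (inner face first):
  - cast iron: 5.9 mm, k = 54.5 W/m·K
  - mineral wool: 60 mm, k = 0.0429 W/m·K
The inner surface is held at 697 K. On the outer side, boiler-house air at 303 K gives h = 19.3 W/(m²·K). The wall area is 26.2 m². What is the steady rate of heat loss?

Q ≈ 7120 W

Treating each layer as a thermal resistance in series:
R_cast iron = L/(kA) = 0.0059/(54.5×26.2) = 4.132×10^-6 K/W
R_mineral wool = L/(kA) = 0.06/(0.0429×26.2) = 0.05338 K/W
R_outer film = 1/(h_o·A) = 1/(19.3×26.2) = 0.001978 K/W
R_total = 0.05536 K/W
Q = ΔT / R_total = 394 / 0.05536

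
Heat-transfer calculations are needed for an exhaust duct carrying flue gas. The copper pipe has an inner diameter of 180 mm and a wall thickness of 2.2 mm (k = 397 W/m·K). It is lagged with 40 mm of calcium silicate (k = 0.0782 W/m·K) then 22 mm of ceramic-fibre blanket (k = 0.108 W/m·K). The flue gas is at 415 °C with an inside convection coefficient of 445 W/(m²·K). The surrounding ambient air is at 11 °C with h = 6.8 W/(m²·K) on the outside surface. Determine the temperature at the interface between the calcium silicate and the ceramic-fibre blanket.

T ≈ 148 °C

Per-layer cylindrical resistances, series-summed:
R_inner film = 1/(h_i·2πr₁L) = 1/(445×2π×0.09×1) = 0.003974 K/W
R_copper pipe wall = ln(92.2/90)/(2π×397×1) = 9.682×10^-6 K/W
R_calcium silicate = ln(132.2/92.2)/(2π×0.0782×1) = 0.7334 K/W
R_ceramic-fibre blanket = ln(154.2/132.2)/(2π×0.108×1) = 0.2268 K/W
R_outer film = 1/(h_o·2πr_oL) = 1/(6.8×2π×0.1542×1) = 0.1518 K/W
R_total = 1.116 K/W
Q = ΔT/R_total = 404/1.116
Q = 362 W/m
T_interface = T_inner − Q·ΣR(inner→interface) = 415 − 362×0.7374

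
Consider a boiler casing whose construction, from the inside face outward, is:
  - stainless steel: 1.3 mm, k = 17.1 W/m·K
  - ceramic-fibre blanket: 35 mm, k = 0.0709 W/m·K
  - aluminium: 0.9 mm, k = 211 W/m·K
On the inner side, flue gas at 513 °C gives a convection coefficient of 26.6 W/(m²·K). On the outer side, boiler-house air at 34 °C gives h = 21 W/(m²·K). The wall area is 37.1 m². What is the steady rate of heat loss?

Q ≈ 30700 W

Model the wall as resistances in series:
R_inner film = 1/(h_i·A) = 1/(26.6×37.1) = 0.001013 K/W
R_stainless steel = L/(kA) = 0.0013/(17.1×37.1) = 2.049×10^-6 K/W
R_ceramic-fibre blanket = L/(kA) = 0.035/(0.0709×37.1) = 0.01331 K/W
R_aluminium = L/(kA) = 0.0009/(211×37.1) = 1.15×10^-7 K/W
R_outer film = 1/(h_o·A) = 1/(21×37.1) = 0.001284 K/W
R_total = 0.01561 K/W
Q = ΔT / R_total = 479 / 0.01561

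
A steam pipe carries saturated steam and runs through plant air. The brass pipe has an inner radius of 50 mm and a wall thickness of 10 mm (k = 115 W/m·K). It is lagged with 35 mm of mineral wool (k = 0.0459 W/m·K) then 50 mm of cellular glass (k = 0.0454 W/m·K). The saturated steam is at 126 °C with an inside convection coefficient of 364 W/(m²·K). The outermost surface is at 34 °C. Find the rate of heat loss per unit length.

Treating each annulus and film as a series resistance:
R_inner film = 1/(h_i·2πr₁L) = 1/(364×2π×0.05×1) = 0.008745 K/W
R_brass pipe wall = ln(60/50)/(2π×115×1) = 2.523×10^-4 K/W
R_mineral wool = ln(95/60)/(2π×0.0459×1) = 1.593 K/W
R_cellular glass = ln(145/95)/(2π×0.0454×1) = 1.482 K/W
R_total = 3.085 K/W
Q = ΔT/R_total = 92/3.085

q′ ≈ 29.8 W/m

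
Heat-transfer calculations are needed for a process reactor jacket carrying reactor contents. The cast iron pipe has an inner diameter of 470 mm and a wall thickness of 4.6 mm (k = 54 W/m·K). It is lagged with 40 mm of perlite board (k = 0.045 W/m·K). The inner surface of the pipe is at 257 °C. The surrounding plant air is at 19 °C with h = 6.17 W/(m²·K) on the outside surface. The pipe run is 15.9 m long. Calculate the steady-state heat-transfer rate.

For a radial system each layer contributes R = ln(r_out/r_in)/(2πkL); films add R = 1/(hA).
R_cast iron pipe wall = ln(239.6/235)/(2π×54×15.9) = 3.593×10^-6 K/W
R_perlite board = ln(279.6/239.6)/(2π×0.045×15.9) = 0.03434 K/W
R_outer film = 1/(h_o·2πr_oL) = 1/(6.17×2π×0.2796×15.9) = 0.005802 K/W
R_total = 0.04015 K/W
Q = ΔT/R_total = 238/0.04015

Q ≈ 5930 W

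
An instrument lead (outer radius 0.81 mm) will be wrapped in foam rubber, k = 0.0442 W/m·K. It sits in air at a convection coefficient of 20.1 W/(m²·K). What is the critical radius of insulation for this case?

For a cylinder r_cr = k/h = 0.0442/20.1
r_cr = 2.2 mm; since the bare radius (0.81 mm) is below r_cr, adding a thin layer of insulation will *increase* heat loss.

r_cr ≈ 2.2 mm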